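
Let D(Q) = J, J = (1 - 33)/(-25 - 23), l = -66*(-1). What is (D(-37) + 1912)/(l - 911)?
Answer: -5738/2535 ≈ -2.2635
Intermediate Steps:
l = 66
J = ⅔ (J = -32/(-48) = -32*(-1/48) = ⅔ ≈ 0.66667)
D(Q) = ⅔
(D(-37) + 1912)/(l - 911) = (⅔ + 1912)/(66 - 911) = (5738/3)/(-845) = (5738/3)*(-1/845) = -5738/2535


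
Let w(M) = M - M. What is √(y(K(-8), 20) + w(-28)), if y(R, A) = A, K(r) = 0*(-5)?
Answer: 2*√5 ≈ 4.4721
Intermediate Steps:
K(r) = 0
w(M) = 0
√(y(K(-8), 20) + w(-28)) = √(20 + 0) = √20 = 2*√5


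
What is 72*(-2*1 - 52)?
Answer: -3888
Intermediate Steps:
72*(-2*1 - 52) = 72*(-2 - 52) = 72*(-54) = -3888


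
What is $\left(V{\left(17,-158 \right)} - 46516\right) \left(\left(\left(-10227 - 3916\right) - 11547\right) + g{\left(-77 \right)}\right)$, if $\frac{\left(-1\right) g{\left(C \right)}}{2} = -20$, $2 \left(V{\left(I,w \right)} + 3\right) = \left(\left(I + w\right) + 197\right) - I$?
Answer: $1192712175$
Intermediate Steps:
$V{\left(I,w \right)} = \frac{191}{2} + \frac{w}{2}$ ($V{\left(I,w \right)} = -3 + \frac{\left(\left(I + w\right) + 197\right) - I}{2} = -3 + \frac{\left(197 + I + w\right) - I}{2} = -3 + \frac{197 + w}{2} = -3 + \left(\frac{197}{2} + \frac{w}{2}\right) = \frac{191}{2} + \frac{w}{2}$)
$g{\left(C \right)} = 40$ ($g{\left(C \right)} = \left(-2\right) \left(-20\right) = 40$)
$\left(V{\left(17,-158 \right)} - 46516\right) \left(\left(\left(-10227 - 3916\right) - 11547\right) + g{\left(-77 \right)}\right) = \left(\left(\frac{191}{2} + \frac{1}{2} \left(-158\right)\right) - 46516\right) \left(\left(\left(-10227 - 3916\right) - 11547\right) + 40\right) = \left(\left(\frac{191}{2} - 79\right) - 46516\right) \left(\left(-14143 - 11547\right) + 40\right) = \left(\frac{33}{2} - 46516\right) \left(-25690 + 40\right) = \left(- \frac{92999}{2}\right) \left(-25650\right) = 1192712175$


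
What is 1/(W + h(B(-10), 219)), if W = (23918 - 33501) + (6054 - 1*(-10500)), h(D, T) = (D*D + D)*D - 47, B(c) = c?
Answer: 1/6024 ≈ 0.00016600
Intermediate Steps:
h(D, T) = -47 + D*(D + D²) (h(D, T) = (D² + D)*D - 47 = (D + D²)*D - 47 = D*(D + D²) - 47 = -47 + D*(D + D²))
W = 6971 (W = -9583 + (6054 + 10500) = -9583 + 16554 = 6971)
1/(W + h(B(-10), 219)) = 1/(6971 + (-47 + (-10)² + (-10)³)) = 1/(6971 + (-47 + 100 - 1000)) = 1/(6971 - 947) = 1/6024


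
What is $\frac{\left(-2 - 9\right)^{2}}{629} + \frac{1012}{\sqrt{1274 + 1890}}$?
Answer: $\frac{121}{629} + \frac{506 \sqrt{791}}{791} \approx 18.184$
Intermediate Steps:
$\frac{\left(-2 - 9\right)^{2}}{629} + \frac{1012}{\sqrt{1274 + 1890}} = \left(-11\right)^{2} \cdot \frac{1}{629} + \frac{1012}{\sqrt{3164}} = 121 \cdot \frac{1}{629} + \frac{1012}{2 \sqrt{791}} = \frac{121}{629} + 1012 \frac{\sqrt{791}}{1582} = \frac{121}{629} + \frac{506 \sqrt{791}}{791}$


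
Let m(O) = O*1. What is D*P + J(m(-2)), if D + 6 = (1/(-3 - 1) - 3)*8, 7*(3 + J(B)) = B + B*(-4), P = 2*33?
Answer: -14799/7 ≈ -2114.1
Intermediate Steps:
m(O) = O
P = 66
J(B) = -3 - 3*B/7 (J(B) = -3 + (B + B*(-4))/7 = -3 + (B - 4*B)/7 = -3 + (-3*B)/7 = -3 - 3*B/7)
D = -32 (D = -6 + (1/(-3 - 1) - 3)*8 = -6 + (1/(-4) - 3)*8 = -6 + (-¼ - 3)*8 = -6 - 13/4*8 = -6 - 26 = -32)
D*P + J(m(-2)) = -32*66 + (-3 - 3/7*(-2)) = -2112 + (-3 + 6/7) = -2112 - 15/7 = -14799/7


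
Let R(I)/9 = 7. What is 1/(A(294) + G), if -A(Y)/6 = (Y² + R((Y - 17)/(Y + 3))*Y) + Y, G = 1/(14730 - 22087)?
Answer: -7357/4646033785 ≈ -1.5835e-6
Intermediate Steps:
G = -1/7357 (G = 1/(-7357) = -1/7357 ≈ -0.00013592)
R(I) = 63 (R(I) = 9*7 = 63)
A(Y) = -384*Y - 6*Y² (A(Y) = -6*((Y² + 63*Y) + Y) = -6*(Y² + 64*Y) = -384*Y - 6*Y²)
1/(A(294) + G) = 1/(-6*294*(64 + 294) - 1/7357) = 1/(-6*294*358 - 1/7357) = 1/(-631512 - 1/7357) = 1/(-4646033785/7357) = -7357/4646033785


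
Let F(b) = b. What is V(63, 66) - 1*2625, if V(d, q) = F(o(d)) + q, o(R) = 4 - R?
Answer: -2618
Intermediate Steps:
V(d, q) = 4 + q - d (V(d, q) = (4 - d) + q = 4 + q - d)
V(63, 66) - 1*2625 = (4 + 66 - 1*63) - 1*2625 = (4 + 66 - 63) - 2625 = 7 - 2625 = -2618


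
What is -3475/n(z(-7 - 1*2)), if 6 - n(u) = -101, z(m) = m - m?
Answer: -3475/107 ≈ -32.477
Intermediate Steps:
z(m) = 0
n(u) = 107 (n(u) = 6 - 1*(-101) = 6 + 101 = 107)
-3475/n(z(-7 - 1*2)) = -3475/107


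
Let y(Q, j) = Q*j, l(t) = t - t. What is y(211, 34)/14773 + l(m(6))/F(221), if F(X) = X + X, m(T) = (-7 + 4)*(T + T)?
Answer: 422/869 ≈ 0.48562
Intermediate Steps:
m(T) = -6*T
l(t) = 0
F(X) = 2*X
y(211, 34)/14773 + l(m(6))/F(221) = (211*34)/14773 + 0/((2*221)) = 7174*(1/14773) + 0/442 = 422/869 + 0*(1/442) = 422/869 + 0 = 422/869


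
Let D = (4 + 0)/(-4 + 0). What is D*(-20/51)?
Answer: 20/51 ≈ 0.39216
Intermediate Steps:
D = -1 (D = 4/(-4) = -1/4*4 = -1)
D*(-20/51) = -(-20)/51 = -1*(-20/51) = 20/51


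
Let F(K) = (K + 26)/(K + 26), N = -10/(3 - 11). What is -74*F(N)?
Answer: -74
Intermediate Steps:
N = 5/4 (N = -10/(-8) = -10*(-⅛) = 5/4 ≈ 1.2500)
F(K) = 1 (F(K) = (26 + K)/(26 + K) = 1)
-74*F(N) = -74*1 = -74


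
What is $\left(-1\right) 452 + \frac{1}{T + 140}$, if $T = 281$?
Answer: $- \frac{190291}{421} \approx -452.0$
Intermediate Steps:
$\left(-1\right) 452 + \frac{1}{T + 140} = \left(-1\right) 452 + \frac{1}{281 + 140} = -452 + \frac{1}{421} = - \frac{190291}{421}$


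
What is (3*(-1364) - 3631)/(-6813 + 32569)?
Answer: -7723/25756 ≈ -0.29985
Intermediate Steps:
(3*(-1364) - 3631)/(-6813 + 32569) = (-4092 - 3631)/25756 = -7723*1/25756 = -7723/25756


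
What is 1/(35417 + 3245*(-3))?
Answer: 1/25682 ≈ 3.8938e-5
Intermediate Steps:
1/(35417 + 3245*(-3)) = 1/(35417 - 9735) = 1/25682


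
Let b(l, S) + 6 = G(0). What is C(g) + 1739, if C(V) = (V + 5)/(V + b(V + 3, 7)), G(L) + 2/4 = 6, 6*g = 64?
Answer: 106173/61 ≈ 1740.5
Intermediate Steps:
g = 32/3 (g = (⅙)*64 = 32/3 ≈ 10.667)
G(L) = 11/2 (G(L) = -½ + 6 = 11/2)
b(l, S) = -½ (b(l, S) = -6 + 11/2 = -½)
C(V) = (5 + V)/(-½ + V) (C(V) = (V + 5)/(V - ½) = (5 + V)/(-½ + V))
C(g) + 1739 = 2*(5 + 32/3)/(-1 + 2*(32/3)) + 1739 = 2*(47/3)/(-1 + 64/3) + 1739 = 2*(47/3)/(61/3) + 1739 = 2*(3/61)*(47/3) + 1739 = 94/61 + 1739 = 106173/61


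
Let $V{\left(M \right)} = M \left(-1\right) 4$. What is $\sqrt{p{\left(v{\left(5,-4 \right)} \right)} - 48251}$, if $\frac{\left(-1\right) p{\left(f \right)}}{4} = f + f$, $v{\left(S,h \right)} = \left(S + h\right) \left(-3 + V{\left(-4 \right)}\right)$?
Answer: $i \sqrt{48355} \approx 219.9 i$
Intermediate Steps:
$V{\left(M \right)} = - 4 M$ ($V{\left(M \right)} = - M 4 = - 4 M$)
$v{\left(S,h \right)} = 13 S + 13 h$ ($v{\left(S,h \right)} = \left(S + h\right) \left(-3 - -16\right) = \left(S + h\right) \left(-3 + 16\right) = \left(S + h\right) 13 = 13 S + 13 h$)
$p{\left(f \right)} = - 8 f$ ($p{\left(f \right)} = - 4 \left(f + f\right) = - 4 \cdot 2 f = - 8 f$)
$\sqrt{p{\left(v{\left(5,-4 \right)} \right)} - 48251} = \sqrt{- 8 \left(13 \cdot 5 + 13 \left(-4\right)\right) - 48251} = \sqrt{- 8 \left(65 - 52\right) - 48251} = \sqrt{\left(-8\right) 13 - 48251} = \sqrt{-104 - 48251} = \sqrt{-48355} = i \sqrt{48355}$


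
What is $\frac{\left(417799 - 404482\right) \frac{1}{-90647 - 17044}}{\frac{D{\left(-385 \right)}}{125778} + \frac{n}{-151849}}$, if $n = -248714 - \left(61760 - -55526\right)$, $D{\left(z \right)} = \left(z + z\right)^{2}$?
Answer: $- \frac{42390815387079}{2442180961764850} \approx -0.017358$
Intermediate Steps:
$D{\left(z \right)} = 4 z^{2}$ ($D{\left(z \right)} = \left(2 z\right)^{2} = 4 z^{2}$)
$n = -366000$ ($n = -248714 - \left(61760 + 55526\right) = -248714 - 117286 = -366000$)
$\frac{\left(417799 - 404482\right) \frac{1}{-90647 - 17044}}{\frac{D{\left(-385 \right)}}{125778} + \frac{n}{-151849}} = \frac{\left(417799 - 404482\right) \frac{1}{-90647 - 17044}}{\frac{4 \left(-385\right)^{2}}{125778} - \frac{366000}{-151849}} = \frac{13317 \frac{1}{-107691}}{4 \cdot 148225 \cdot \frac{1}{125778} - - \frac{366000}{151849}} = \frac{13317 \left(- \frac{1}{107691}\right)}{592900 \cdot \frac{1}{125778} + \frac{366000}{151849}} = - \frac{4439}{35897 \left(\frac{296450}{62889} + \frac{366000}{151849}\right)} = - \frac{4439}{35897 \cdot \frac{68033010050}{9549631761}} = \left(- \frac{4439}{35897}\right) \frac{9549631761}{68033010050} = - \frac{42390815387079}{2442180961764850}$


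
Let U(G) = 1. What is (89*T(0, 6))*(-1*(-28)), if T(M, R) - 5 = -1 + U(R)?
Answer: 12460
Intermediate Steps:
T(M, R) = 5 (T(M, R) = 5 + (-1 + 1) = 5 + 0 = 5)
(89*T(0, 6))*(-1*(-28)) = (89*5)*(-1*(-28)) = 445*28 = 12460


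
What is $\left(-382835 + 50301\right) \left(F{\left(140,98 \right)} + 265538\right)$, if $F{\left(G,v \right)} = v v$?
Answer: $-91494069828$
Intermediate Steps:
$F{\left(G,v \right)} = v^{2}$
$\left(-382835 + 50301\right) \left(F{\left(140,98 \right)} + 265538\right) = \left(-382835 + 50301\right) \left(98^{2} + 265538\right) = - 332534 \left(9604 + 265538\right) = \left(-332534\right) 275142 = -91494069828$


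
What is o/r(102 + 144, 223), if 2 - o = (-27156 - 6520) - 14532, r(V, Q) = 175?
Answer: 9642/35 ≈ 275.49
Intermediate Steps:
o = 48210 (o = 2 - ((-27156 - 6520) - 14532) = 2 - (-33676 - 14532) = 2 - 1*(-48208) = 2 + 48208 = 48210)
o/r(102 + 144, 223) = 48210/175 = 48210*(1/175) = 9642/35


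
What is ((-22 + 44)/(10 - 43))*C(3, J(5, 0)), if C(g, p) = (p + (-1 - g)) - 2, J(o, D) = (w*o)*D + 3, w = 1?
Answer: 2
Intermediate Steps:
J(o, D) = 3 + D*o (J(o, D) = (1*o)*D + 3 = o*D + 3 = D*o + 3 = 3 + D*o)
C(g, p) = -3 + p - g (C(g, p) = (-1 + p - g) - 2 = -3 + p - g)
((-22 + 44)/(10 - 43))*C(3, J(5, 0)) = ((-22 + 44)/(10 - 43))*(-3 + (3 + 0*5) - 1*3) = (22/(-33))*(-3 + (3 + 0) - 3) = (22*(-1/33))*(-3 + 3 - 3) = -2/3*(-3) = 2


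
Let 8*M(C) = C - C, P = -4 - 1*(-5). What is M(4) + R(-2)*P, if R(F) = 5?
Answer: 5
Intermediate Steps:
P = 1 (P = -4 + 5 = 1)
M(C) = 0 (M(C) = (C - C)/8 = (⅛)*0 = 0)
M(4) + R(-2)*P = 0 + 5*1 = 0 + 5 = 5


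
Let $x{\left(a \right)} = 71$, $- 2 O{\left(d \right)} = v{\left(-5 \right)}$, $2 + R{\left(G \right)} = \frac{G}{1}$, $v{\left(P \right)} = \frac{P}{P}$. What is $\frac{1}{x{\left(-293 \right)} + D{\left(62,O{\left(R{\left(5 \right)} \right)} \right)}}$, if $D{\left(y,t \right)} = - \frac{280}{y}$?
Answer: $\frac{31}{2061} \approx 0.015041$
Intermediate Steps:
$v{\left(P \right)} = 1$
$R{\left(G \right)} = -2 + G$ ($R{\left(G \right)} = -2 + \frac{G}{1} = -2 + G 1 = -2 + G$)
$O{\left(d \right)} = - \frac{1}{2}$ ($O{\left(d \right)} = \left(- \frac{1}{2}\right) 1 = - \frac{1}{2}$)
$\frac{1}{x{\left(-293 \right)} + D{\left(62,O{\left(R{\left(5 \right)} \right)} \right)}} = \frac{1}{71 - \frac{280}{62}} = \frac{1}{71 - \frac{140}{31}} = \frac{1}{\frac{2061}{31}} = \frac{31}{2061}$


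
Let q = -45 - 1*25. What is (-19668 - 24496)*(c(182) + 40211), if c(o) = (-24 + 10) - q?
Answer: -1778351788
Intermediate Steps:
q = -70 (q = -45 - 25 = -70)
c(o) = 56 (c(o) = (-24 + 10) - 1*(-70) = -14 + 70 = 56)
(-19668 - 24496)*(c(182) + 40211) = (-19668 - 24496)*(56 + 40211) = -44164*40267 = -1778351788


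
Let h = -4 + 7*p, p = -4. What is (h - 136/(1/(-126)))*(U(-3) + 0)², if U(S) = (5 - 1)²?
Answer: 4378624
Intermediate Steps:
U(S) = 16 (U(S) = 4² = 16)
h = -32 (h = -4 + 7*(-4) = -4 - 28 = -32)
(h - 136/(1/(-126)))*(U(-3) + 0)² = (-32 - 136/(1/(-126)))*(16 + 0)² = (-32 - 136/(-1/126))*16² = (-32 - 136*(-126))*256 = (-32 + 17136)*256 = 17104*256 = 4378624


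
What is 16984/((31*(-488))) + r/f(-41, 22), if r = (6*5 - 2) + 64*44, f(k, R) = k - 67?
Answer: -155758/5673 ≈ -27.456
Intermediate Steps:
f(k, R) = -67 + k
r = 2844 (r = (30 - 2) + 2816 = 28 + 2816 = 2844)
16984/((31*(-488))) + r/f(-41, 22) = 16984/((31*(-488))) + 2844/(-67 - 41) = 16984/(-15128) + 2844/(-108) = 16984*(-1/15128) + 2844*(-1/108) = -2123/1891 - 79/3 = -155758/5673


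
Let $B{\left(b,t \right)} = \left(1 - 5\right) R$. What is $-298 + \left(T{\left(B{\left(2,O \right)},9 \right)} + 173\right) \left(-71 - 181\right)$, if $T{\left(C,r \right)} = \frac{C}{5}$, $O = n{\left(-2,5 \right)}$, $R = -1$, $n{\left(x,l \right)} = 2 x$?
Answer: $- \frac{220478}{5} \approx -44096.0$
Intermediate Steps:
$O = -4$ ($O = 2 \left(-2\right) = -4$)
$B{\left(b,t \right)} = 4$ ($B{\left(b,t \right)} = \left(1 - 5\right) \left(-1\right) = \left(-4\right) \left(-1\right) = 4$)
$T{\left(C,r \right)} = \frac{C}{5}$ ($T{\left(C,r \right)} = C \frac{1}{5} = \frac{C}{5}$)
$-298 + \left(T{\left(B{\left(2,O \right)},9 \right)} + 173\right) \left(-71 - 181\right) = -298 + \left(\frac{1}{5} \cdot 4 + 173\right) \left(-71 - 181\right) = -298 + \left(\frac{4}{5} + 173\right) \left(-252\right) = -298 + \frac{869}{5} \left(-252\right) = -298 - \frac{218988}{5} = - \frac{220478}{5}$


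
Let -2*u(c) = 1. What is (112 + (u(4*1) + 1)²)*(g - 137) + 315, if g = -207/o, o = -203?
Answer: -3034604/203 ≈ -14949.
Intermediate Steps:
u(c) = -½ (u(c) = -½*1 = -½)
g = 207/203 (g = -207/(-203) = -207*(-1/203) = 207/203 ≈ 1.0197)
(112 + (u(4*1) + 1)²)*(g - 137) + 315 = (112 + (-½ + 1)²)*(207/203 - 137) + 315 = (112 + (½)²)*(-27604/203) + 315 = (112 + ¼)*(-27604/203) + 315 = (449/4)*(-27604/203) + 315 = -3098549/203 + 315 = -3034604/203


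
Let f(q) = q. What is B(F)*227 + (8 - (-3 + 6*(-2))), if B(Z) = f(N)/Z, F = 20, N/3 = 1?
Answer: 1141/20 ≈ 57.050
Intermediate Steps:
N = 3 (N = 3*1 = 3)
B(Z) = 3/Z
B(F)*227 + (8 - (-3 + 6*(-2))) = (3/20)*227 + (8 - (-3 + 6*(-2))) = (3*(1/20))*227 + (8 - (-3 - 12)) = (3/20)*227 + (8 - 1*(-15)) = 681/20 + (8 + 15) = 681/20 + 23 = 1141/20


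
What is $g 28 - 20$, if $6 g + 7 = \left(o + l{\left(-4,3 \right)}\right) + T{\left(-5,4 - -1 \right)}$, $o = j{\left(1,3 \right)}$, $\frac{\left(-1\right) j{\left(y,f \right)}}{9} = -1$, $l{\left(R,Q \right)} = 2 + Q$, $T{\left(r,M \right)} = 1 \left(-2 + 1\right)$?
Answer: $8$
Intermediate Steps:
$T{\left(r,M \right)} = -1$ ($T{\left(r,M \right)} = 1 \left(-1\right) = -1$)
$j{\left(y,f \right)} = 9$ ($j{\left(y,f \right)} = \left(-9\right) \left(-1\right) = 9$)
$o = 9$
$g = 1$ ($g = - \frac{7}{6} + \frac{\left(9 + \left(2 + 3\right)\right) - 1}{6} = - \frac{7}{6} + \frac{\left(9 + 5\right) - 1}{6} = - \frac{7}{6} + \frac{14 - 1}{6} = - \frac{7}{6} + \frac{1}{6} \cdot 13 = - \frac{7}{6} + \frac{13}{6} = 1$)
$g 28 - 20 = 1 \cdot 28 - 20 = 28 - 20 = 8$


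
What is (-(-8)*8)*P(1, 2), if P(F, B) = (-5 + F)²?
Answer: 1024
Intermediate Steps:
(-(-8)*8)*P(1, 2) = (-(-8)*8)*(-5 + 1)² = -8*(-8)*(-4)² = 64*16 = 1024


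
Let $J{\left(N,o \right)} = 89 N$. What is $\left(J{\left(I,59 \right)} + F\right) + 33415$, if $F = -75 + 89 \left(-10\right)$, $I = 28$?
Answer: $34942$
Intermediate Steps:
$F = -965$ ($F = -75 - 890 = -965$)
$\left(J{\left(I,59 \right)} + F\right) + 33415 = \left(89 \cdot 28 - 965\right) + 33415 = \left(2492 - 965\right) + 33415 = 1527 + 33415 = 34942$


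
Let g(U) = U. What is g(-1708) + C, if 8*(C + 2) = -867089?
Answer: -880769/8 ≈ -1.1010e+5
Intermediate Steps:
C = -867105/8 (C = -2 + (⅛)*(-867089) = -2 - 867089/8 = -867105/8 ≈ -1.0839e+5)
g(-1708) + C = -1708 - 867105/8 = -880769/8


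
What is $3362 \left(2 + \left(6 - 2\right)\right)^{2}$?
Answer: $121032$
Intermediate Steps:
$3362 \left(2 + \left(6 - 2\right)\right)^{2} = 3362 \left(2 + 4\right)^{2} = 3362 \cdot 6^{2} = 3362 \cdot 36 = 121032$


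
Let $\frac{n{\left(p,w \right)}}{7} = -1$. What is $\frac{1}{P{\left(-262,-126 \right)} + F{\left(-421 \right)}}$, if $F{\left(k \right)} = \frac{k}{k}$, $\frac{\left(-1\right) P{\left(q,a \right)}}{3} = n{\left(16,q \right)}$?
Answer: $\frac{1}{22} \approx 0.045455$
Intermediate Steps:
$n{\left(p,w \right)} = -7$ ($n{\left(p,w \right)} = 7 \left(-1\right) = -7$)
$P{\left(q,a \right)} = 21$ ($P{\left(q,a \right)} = \left(-3\right) \left(-7\right) = 21$)
$F{\left(k \right)} = 1$
$\frac{1}{P{\left(-262,-126 \right)} + F{\left(-421 \right)}} = \frac{1}{21 + 1} = \frac{1}{22}$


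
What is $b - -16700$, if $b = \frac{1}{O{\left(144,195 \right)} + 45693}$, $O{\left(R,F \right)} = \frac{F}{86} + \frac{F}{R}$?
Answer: $\frac{1575107712964}{94317827} \approx 16700.0$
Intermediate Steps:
$O{\left(R,F \right)} = \frac{F}{86} + \frac{F}{R}$ ($O{\left(R,F \right)} = F \frac{1}{86} + \frac{F}{R} = \frac{F}{86} + \frac{F}{R}$)
$b = \frac{2064}{94317827}$ ($b = \frac{1}{\left(\frac{1}{86} \cdot 195 + \frac{195}{144}\right) + 45693} = \frac{1}{\left(\frac{195}{86} + 195 \cdot \frac{1}{144}\right) + 45693} = \frac{1}{\left(\frac{195}{86} + \frac{65}{48}\right) + 45693} = \frac{1}{\frac{7475}{2064} + 45693} = \frac{1}{\frac{94317827}{2064}} = \frac{2064}{94317827} \approx 2.1883 \cdot 10^{-5}$)
$b - -16700 = \frac{2064}{94317827} - -16700 = \frac{2064}{94317827} + 16700 = \frac{1575107712964}{94317827}$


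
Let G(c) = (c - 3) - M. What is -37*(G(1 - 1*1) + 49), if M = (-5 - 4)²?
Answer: 1295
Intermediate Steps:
M = 81 (M = (-9)² = 81)
G(c) = -84 + c (G(c) = (c - 3) - 1*81 = (-3 + c) - 81 = -84 + c)
-37*(G(1 - 1*1) + 49) = -37*((-84 + (1 - 1*1)) + 49) = -37*((-84 + (1 - 1)) + 49) = -37*((-84 + 0) + 49) = -37*(-84 + 49) = -37*(-35) = 1295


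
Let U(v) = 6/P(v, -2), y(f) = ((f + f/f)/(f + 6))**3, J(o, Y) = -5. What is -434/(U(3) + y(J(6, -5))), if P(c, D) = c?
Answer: 7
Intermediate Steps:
y(f) = (1 + f)**3/(6 + f)**3 (y(f) = ((f + 1)/(6 + f))**3 = ((1 + f)/(6 + f))**3 = (1 + f)**3/(6 + f)**3)
U(v) = 6/v
-434/(U(3) + y(J(6, -5))) = -434/(6/3 + (1 - 5)**3/(6 - 5)**3) = -434/(6*(1/3) + (-4)**3/1**3) = -434/(2 - 64*1) = -434/(2 - 64) = -434/(-62) = -434*(-1/62) = 7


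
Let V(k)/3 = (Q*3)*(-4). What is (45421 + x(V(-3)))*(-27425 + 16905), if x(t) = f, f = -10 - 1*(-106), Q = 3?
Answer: -478838840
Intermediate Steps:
V(k) = -108 (V(k) = 3*((3*3)*(-4)) = 3*(9*(-4)) = 3*(-36) = -108)
f = 96 (f = -10 + 106 = 96)
x(t) = 96
(45421 + x(V(-3)))*(-27425 + 16905) = (45421 + 96)*(-27425 + 16905) = 45517*(-10520) = -478838840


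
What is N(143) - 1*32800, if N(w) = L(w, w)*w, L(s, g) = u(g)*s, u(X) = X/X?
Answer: -12351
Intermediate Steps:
u(X) = 1
L(s, g) = s (L(s, g) = 1*s = s)
N(w) = w² (N(w) = w*w = w²)
N(143) - 1*32800 = 143² - 1*32800 = 20449 - 32800 = -12351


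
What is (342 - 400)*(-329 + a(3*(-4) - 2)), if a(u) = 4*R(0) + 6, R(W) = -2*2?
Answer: 19662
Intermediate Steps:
R(W) = -4
a(u) = -10 (a(u) = 4*(-4) + 6 = -16 + 6 = -10)
(342 - 400)*(-329 + a(3*(-4) - 2)) = (342 - 400)*(-329 - 10) = -58*(-339) = 19662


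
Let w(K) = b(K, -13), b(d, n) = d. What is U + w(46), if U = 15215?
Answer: 15261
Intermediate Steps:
w(K) = K
U + w(46) = 15215 + 46 = 15261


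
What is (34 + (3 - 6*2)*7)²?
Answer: 841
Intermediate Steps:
(34 + (3 - 6*2)*7)² = (34 + (3 - 1*12)*7)² = (34 + (3 - 12)*7)² = (34 - 9*7)² = (34 - 63)² = (-29)² = 841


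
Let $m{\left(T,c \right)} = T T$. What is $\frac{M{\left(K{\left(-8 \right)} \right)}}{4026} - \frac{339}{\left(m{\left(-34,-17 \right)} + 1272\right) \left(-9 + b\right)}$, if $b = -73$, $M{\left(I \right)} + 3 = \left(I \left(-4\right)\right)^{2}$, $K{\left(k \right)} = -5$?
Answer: $\frac{40202963}{400780248} \approx 0.10031$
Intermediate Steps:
$m{\left(T,c \right)} = T^{2}$
$M{\left(I \right)} = -3 + 16 I^{2}$ ($M{\left(I \right)} = -3 + \left(I \left(-4\right)\right)^{2} = -3 + \left(- 4 I\right)^{2} = -3 + 16 I^{2}$)
$\frac{M{\left(K{\left(-8 \right)} \right)}}{4026} - \frac{339}{\left(m{\left(-34,-17 \right)} + 1272\right) \left(-9 + b\right)} = \frac{-3 + 16 \left(-5\right)^{2}}{4026} - \frac{339}{\left(\left(-34\right)^{2} + 1272\right) \left(-9 - 73\right)} = \left(-3 + 16 \cdot 25\right) \frac{1}{4026} - \frac{339}{\left(1156 + 1272\right) \left(-82\right)} = \left(-3 + 400\right) \frac{1}{4026} - \frac{339}{2428 \left(-82\right)} = 397 \cdot \frac{1}{4026} - \frac{339}{-199096} = \frac{397}{4026} - - \frac{339}{199096} = \frac{397}{4026} + \frac{339}{199096} = \frac{40202963}{400780248}$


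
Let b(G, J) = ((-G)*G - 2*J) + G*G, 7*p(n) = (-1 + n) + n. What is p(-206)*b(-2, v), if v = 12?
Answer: 1416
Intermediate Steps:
p(n) = -⅐ + 2*n/7 (p(n) = ((-1 + n) + n)/7 = (-1 + 2*n)/7 = -⅐ + 2*n/7)
b(G, J) = -2*J (b(G, J) = (-G² - 2*J) + G² = -2*J)
p(-206)*b(-2, v) = (-⅐ + (2/7)*(-206))*(-2*12) = (-⅐ - 412/7)*(-24) = -59*(-24) = 1416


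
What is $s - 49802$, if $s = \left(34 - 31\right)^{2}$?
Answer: $-49793$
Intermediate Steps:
$s = 9$ ($s = 3^{2} = 9$)
$s - 49802 = 9 - 49802 = -49793$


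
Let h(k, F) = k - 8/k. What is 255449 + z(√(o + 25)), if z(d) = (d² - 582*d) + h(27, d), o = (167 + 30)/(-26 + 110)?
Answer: 193160305/756 - 97*√48237/7 ≈ 2.5246e+5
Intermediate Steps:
o = 197/84 ≈ 2.3452
h(k, F) = k - 8/k
z(d) = 721/27 + d² - 582*d (z(d) = (d² - 582*d) + (27 - 8/27) = (d² - 582*d) + 721/27 = 721/27 + d² - 582*d)
255449 + z(√(o + 25)) = 255449 + (721/27 + (√(197/84 + 25))² - 582*√(197/84 + 25)) = 255449 + (721/27 + (√(2297/84))² - 97*√48237/7) = 255449 + (721/27 + (√48237/42)² - 97*√48237/7) = 255449 + (721/27 + 2297/84 - 97*√48237/7) = 255449 + (40861/756 - 97*√48237/7) = 193160305/756 - 97*√48237/7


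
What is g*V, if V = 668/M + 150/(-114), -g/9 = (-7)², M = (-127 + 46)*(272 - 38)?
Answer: 11920279/20007 ≈ 595.81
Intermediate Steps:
M = -18954 (M = -81*234 = -18954)
g = -441 (g = -9*(-7)² = -9*49 = -441)
V = -243271/180063 (V = 668/(-18954) + 150/(-114) = 668*(-1/18954) + 150*(-1/114) = -334/9477 - 25/19 = -243271/180063 ≈ -1.3510)
g*V = -441*(-243271/180063) = 11920279/20007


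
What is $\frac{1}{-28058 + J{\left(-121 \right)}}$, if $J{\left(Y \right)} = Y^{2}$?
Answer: $- \frac{1}{13417} \approx -7.4532 \cdot 10^{-5}$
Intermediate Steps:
$\frac{1}{-28058 + J{\left(-121 \right)}} = \frac{1}{-28058 + \left(-121\right)^{2}} = \frac{1}{-28058 + 14641} = \frac{1}{-13417} = - \frac{1}{13417}$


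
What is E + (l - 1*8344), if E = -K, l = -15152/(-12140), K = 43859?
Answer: -158432317/3035 ≈ -52202.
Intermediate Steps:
l = 3788/3035 (l = -15152*(-1/12140) = 3788/3035 ≈ 1.2481)
E = -43859 (E = -1*43859 = -43859)
E + (l - 1*8344) = -43859 + (3788/3035 - 1*8344) = -43859 + (3788/3035 - 8344) = -43859 - 25320252/3035 = -158432317/3035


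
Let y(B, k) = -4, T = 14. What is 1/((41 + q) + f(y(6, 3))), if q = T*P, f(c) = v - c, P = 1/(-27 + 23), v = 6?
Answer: 2/95 ≈ 0.021053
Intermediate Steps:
P = -¼ (P = 1/(-4) = -¼ ≈ -0.25000)
f(c) = 6 - c
q = -7/2 (q = 14*(-¼) = -7/2 ≈ -3.5000)
1/((41 + q) + f(y(6, 3))) = 1/((41 - 7/2) + (6 - 1*(-4))) = 1/(75/2 + (6 + 4)) = 1/(75/2 + 10) = 1/(95/2) = 2/95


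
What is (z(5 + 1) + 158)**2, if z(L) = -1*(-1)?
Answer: 25281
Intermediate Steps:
z(L) = 1
(z(5 + 1) + 158)**2 = (1 + 158)**2 = 159**2 = 25281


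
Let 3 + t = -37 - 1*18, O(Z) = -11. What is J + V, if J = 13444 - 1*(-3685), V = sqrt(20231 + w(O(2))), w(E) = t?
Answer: 17129 + sqrt(20173) ≈ 17271.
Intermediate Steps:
t = -58 (t = -3 + (-37 - 1*18) = -3 + (-37 - 18) = -3 - 55 = -58)
w(E) = -58
V = sqrt(20173) (V = sqrt(20231 - 58) = sqrt(20173) ≈ 142.03)
J = 17129 (J = 13444 + 3685 = 17129)
J + V = 17129 + sqrt(20173)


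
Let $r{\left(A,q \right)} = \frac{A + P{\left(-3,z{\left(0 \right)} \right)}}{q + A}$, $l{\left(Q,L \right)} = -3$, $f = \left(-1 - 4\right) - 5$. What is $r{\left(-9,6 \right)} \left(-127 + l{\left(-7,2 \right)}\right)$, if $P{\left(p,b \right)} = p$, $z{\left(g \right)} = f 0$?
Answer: $-520$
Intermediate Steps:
$f = -10$ ($f = -5 - 5 = -10$)
$z{\left(g \right)} = 0$ ($z{\left(g \right)} = \left(-10\right) 0 = 0$)
$r{\left(A,q \right)} = \frac{-3 + A}{A + q}$ ($r{\left(A,q \right)} = \frac{A - 3}{q + A} = \frac{-3 + A}{A + q}$)
$r{\left(-9,6 \right)} \left(-127 + l{\left(-7,2 \right)}\right) = \frac{-3 - 9}{-9 + 6} \left(-127 - 3\right) = \frac{1}{-3} \left(-12\right) \left(-130\right) = \left(- \frac{1}{3}\right) \left(-12\right) \left(-130\right) = 4 \left(-130\right) = -520$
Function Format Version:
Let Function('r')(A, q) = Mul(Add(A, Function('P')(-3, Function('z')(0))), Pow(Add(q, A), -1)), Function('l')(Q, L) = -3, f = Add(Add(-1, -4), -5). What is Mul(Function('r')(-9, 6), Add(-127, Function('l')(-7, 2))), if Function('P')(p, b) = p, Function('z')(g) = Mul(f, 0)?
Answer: -520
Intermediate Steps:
f = -10 (f = Add(-5, -5) = -10)
Function('z')(g) = 0 (Function('z')(g) = Mul(-10, 0) = 0)
Function('r')(A, q) = Mul(Pow(Add(A, q), -1), Add(-3, A)) (Function('r')(A, q) = Mul(Add(A, -3), Pow(Add(q, A), -1)) = Mul(Add(-3, A), Pow(Add(A, q), -1)) = Mul(Pow(Add(A, q), -1), Add(-3, A)))
Mul(Function('r')(-9, 6), Add(-127, Function('l')(-7, 2))) = Mul(Mul(Pow(Add(-9, 6), -1), Add(-3, -9)), Add(-127, -3)) = Mul(Mul(Pow(-3, -1), -12), -130) = Mul(Mul(Rational(-1, 3), -12), -130) = Mul(4, -130) = -520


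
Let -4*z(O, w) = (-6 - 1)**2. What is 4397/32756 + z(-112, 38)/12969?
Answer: 14155858/106203141 ≈ 0.13329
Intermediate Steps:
z(O, w) = -49/4 (z(O, w) = -(-6 - 1)**2/4 = -1/4*(-7)**2 = -1/4*49 = -49/4)
4397/32756 + z(-112, 38)/12969 = 4397/32756 - 49/4/12969 = 4397*(1/32756) - 49/4*1/12969 = 4397/32756 - 49/51876 = 14155858/106203141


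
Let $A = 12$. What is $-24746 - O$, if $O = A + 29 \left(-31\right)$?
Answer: $-23859$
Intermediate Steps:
$O = -887$ ($O = 12 + 29 \left(-31\right) = 12 - 899 = -887$)
$-24746 - O = -24746 - -887 = -24746 + 887 = -23859$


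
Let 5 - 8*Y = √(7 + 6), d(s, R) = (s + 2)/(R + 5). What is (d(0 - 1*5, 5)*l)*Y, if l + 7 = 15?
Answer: -3/2 + 3*√13/10 ≈ -0.41833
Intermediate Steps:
l = 8 (l = -7 + 15 = 8)
d(s, R) = (2 + s)/(5 + R)
Y = 5/8 - √13/8 (Y = 5/8 - √(7 + 6)/8 = 5/8 - √13/8 ≈ 0.17431)
(d(0 - 1*5, 5)*l)*Y = (((2 + (0 - 1*5))/(5 + 5))*8)*(5/8 - √13/8) = (((2 + (0 - 5))/10)*8)*(5/8 - √13/8) = (((2 - 5)/10)*8)*(5/8 - √13/8) = (((⅒)*(-3))*8)*(5/8 - √13/8) = (-3/10*8)*(5/8 - √13/8) = -12*(5/8 - √13/8)/5 = -3/2 + 3*√13/10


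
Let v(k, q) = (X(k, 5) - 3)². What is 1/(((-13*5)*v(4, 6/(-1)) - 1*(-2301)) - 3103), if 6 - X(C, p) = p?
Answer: -1/1062 ≈ -0.00094162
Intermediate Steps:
X(C, p) = 6 - p
v(k, q) = 4 (v(k, q) = ((6 - 1*5) - 3)² = ((6 - 5) - 3)² = (1 - 3)² = (-2)² = 4)
1/(((-13*5)*v(4, 6/(-1)) - 1*(-2301)) - 3103) = 1/((-13*5*4 - 1*(-2301)) - 3103) = 1/((-65*4 + 2301) - 3103) = 1/((-260 + 2301) - 3103) = 1/(2041 - 3103) = 1/(-1062) = -1/1062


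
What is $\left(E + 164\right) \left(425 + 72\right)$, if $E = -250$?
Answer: $-42742$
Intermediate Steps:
$\left(E + 164\right) \left(425 + 72\right) = \left(-250 + 164\right) \left(425 + 72\right) = \left(-86\right) 497 = -42742$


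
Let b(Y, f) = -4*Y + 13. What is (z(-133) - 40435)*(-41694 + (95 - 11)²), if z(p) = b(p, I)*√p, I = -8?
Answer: 1400587530 - 18877710*I*√133 ≈ 1.4006e+9 - 2.1771e+8*I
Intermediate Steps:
b(Y, f) = 13 - 4*Y
z(p) = √p*(13 - 4*p) (z(p) = (13 - 4*p)*√p = √p*(13 - 4*p))
(z(-133) - 40435)*(-41694 + (95 - 11)²) = (√(-133)*(13 - 4*(-133)) - 40435)*(-41694 + (95 - 11)²) = ((I*√133)*(13 + 532) - 40435)*(-41694 + 84²) = ((I*√133)*545 - 40435)*(-41694 + 7056) = (545*I*√133 - 40435)*(-34638) = (-40435 + 545*I*√133)*(-34638) = 1400587530 - 18877710*I*√133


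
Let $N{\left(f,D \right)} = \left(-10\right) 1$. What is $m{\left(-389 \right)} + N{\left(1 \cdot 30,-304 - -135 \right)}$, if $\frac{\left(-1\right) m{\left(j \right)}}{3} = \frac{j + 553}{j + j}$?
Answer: $- \frac{3644}{389} \approx -9.3676$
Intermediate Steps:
$N{\left(f,D \right)} = -10$
$m{\left(j \right)} = - \frac{3 \left(553 + j\right)}{2 j}$ ($m{\left(j \right)} = - 3 \frac{j + 553}{j + j} = - 3 \frac{553 + j}{2 j} = - \frac{3 \left(553 + j\right)}{2 j}$)
$m{\left(-389 \right)} + N{\left(1 \cdot 30,-304 - -135 \right)} = \frac{3 \left(-553 - -389\right)}{2 \left(-389\right)} - 10 = \frac{3}{2} \left(- \frac{1}{389}\right) \left(-553 + 389\right) - 10 = \frac{3}{2} \left(- \frac{1}{389}\right) \left(-164\right) - 10 = \frac{246}{389} - 10 = - \frac{3644}{389}$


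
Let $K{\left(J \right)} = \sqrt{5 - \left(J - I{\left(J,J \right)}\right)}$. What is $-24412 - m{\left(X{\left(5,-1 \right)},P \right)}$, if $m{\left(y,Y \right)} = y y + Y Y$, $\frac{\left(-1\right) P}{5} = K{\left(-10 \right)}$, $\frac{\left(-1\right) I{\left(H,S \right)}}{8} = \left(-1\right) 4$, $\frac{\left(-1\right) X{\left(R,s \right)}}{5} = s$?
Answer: $-25612$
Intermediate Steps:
$X{\left(R,s \right)} = - 5 s$
$I{\left(H,S \right)} = 32$ ($I{\left(H,S \right)} = - 8 \left(\left(-1\right) 4\right) = \left(-8\right) \left(-4\right) = 32$)
$K{\left(J \right)} = \sqrt{37 - J}$ ($K{\left(J \right)} = \sqrt{5 - \left(-32 + J\right)} = \sqrt{37 - J}$)
$P = - 5 \sqrt{47}$ ($P = - 5 \sqrt{37 - -10} = - 5 \sqrt{37 + 10} = - 5 \sqrt{47} \approx -34.278$)
$m{\left(y,Y \right)} = Y^{2} + y^{2}$ ($m{\left(y,Y \right)} = y^{2} + Y^{2} = Y^{2} + y^{2}$)
$-24412 - m{\left(X{\left(5,-1 \right)},P \right)} = -24412 - \left(\left(- 5 \sqrt{47}\right)^{2} + \left(\left(-5\right) \left(-1\right)\right)^{2}\right) = -24412 - \left(1175 + 5^{2}\right) = -24412 - \left(1175 + 25\right) = -24412 - 1200 = -25612$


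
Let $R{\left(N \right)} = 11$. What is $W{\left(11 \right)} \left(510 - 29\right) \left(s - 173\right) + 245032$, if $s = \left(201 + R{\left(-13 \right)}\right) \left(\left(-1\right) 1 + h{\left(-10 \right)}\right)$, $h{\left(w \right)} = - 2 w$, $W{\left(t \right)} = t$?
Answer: $20641837$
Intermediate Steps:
$s = 4028$ ($s = \left(201 + 11\right) \left(\left(-1\right) 1 - -20\right) = 212 \left(-1 + 20\right) = 212 \cdot 19 = 4028$)
$W{\left(11 \right)} \left(510 - 29\right) \left(s - 173\right) + 245032 = 11 \left(510 - 29\right) \left(4028 - 173\right) + 245032 = 11 \cdot 481 \cdot 3855 + 245032 = 11 \cdot 1854255 + 245032 = 20396805 + 245032 = 20641837$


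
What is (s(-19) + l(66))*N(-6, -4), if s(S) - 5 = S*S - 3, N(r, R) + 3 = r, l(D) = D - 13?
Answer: -3744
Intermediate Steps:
l(D) = -13 + D
N(r, R) = -3 + r
s(S) = 2 + S² (s(S) = 5 + (S*S - 3) = 5 + (S² - 3) = 5 + (-3 + S²) = 2 + S²)
(s(-19) + l(66))*N(-6, -4) = ((2 + (-19)²) + (-13 + 66))*(-3 - 6) = ((2 + 361) + 53)*(-9) = (363 + 53)*(-9) = 416*(-9) = -3744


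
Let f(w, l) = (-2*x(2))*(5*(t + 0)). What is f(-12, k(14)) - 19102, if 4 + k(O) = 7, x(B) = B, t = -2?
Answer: -19062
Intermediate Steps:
k(O) = 3 (k(O) = -4 + 7 = 3)
f(w, l) = 40 (f(w, l) = (-2*2)*(5*(-2 + 0)) = -20*(-2) = -4*(-10) = 40)
f(-12, k(14)) - 19102 = 40 - 19102 = -19062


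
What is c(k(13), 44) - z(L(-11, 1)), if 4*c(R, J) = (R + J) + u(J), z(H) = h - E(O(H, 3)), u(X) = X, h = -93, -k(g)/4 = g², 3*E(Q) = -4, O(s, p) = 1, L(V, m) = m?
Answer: -166/3 ≈ -55.333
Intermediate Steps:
E(Q) = -4/3 (E(Q) = (⅓)*(-4) = -4/3)
k(g) = -4*g²
z(H) = -275/3 (z(H) = -93 - 1*(-4/3) = -93 + 4/3 = -275/3)
c(R, J) = J/2 + R/4 (c(R, J) = ((R + J) + J)/4 = ((J + R) + J)/4 = (R + 2*J)/4 = J/2 + R/4)
c(k(13), 44) - z(L(-11, 1)) = ((½)*44 + (-4*13²)/4) - 1*(-275/3) = (22 + (-4*169)/4) + 275/3 = (22 + (¼)*(-676)) + 275/3 = (22 - 169) + 275/3 = -147 + 275/3 = -166/3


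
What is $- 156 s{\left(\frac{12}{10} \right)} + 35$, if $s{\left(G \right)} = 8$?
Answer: $-1213$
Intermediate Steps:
$- 156 s{\left(\frac{12}{10} \right)} + 35 = \left(-156\right) 8 + 35 = -1248 + 35 = -1213$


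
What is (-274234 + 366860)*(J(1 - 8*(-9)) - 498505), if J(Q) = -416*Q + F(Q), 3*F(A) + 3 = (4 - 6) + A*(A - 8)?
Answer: -48841041418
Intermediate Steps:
F(A) = -5/3 + A*(-8 + A)/3 (F(A) = -1 + ((4 - 6) + A*(A - 8))/3 = -1 + (-2 + A*(-8 + A))/3 = -1 + (-2/3 + A*(-8 + A)/3) = -5/3 + A*(-8 + A)/3)
J(Q) = -5/3 - 1256*Q/3 + Q**2/3 (J(Q) = -416*Q + (-5/3 - 8*Q/3 + Q**2/3) = -5/3 - 1256*Q/3 + Q**2/3)
(-274234 + 366860)*(J(1 - 8*(-9)) - 498505) = (-274234 + 366860)*((-5/3 - 1256*(1 - 8*(-9))/3 + (1 - 8*(-9))**2/3) - 498505) = 92626*((-5/3 - 1256*(1 + 72)/3 + (1 + 72)**2/3) - 498505) = 92626*((-5/3 - 1256/3*73 + (1/3)*73**2) - 498505) = 92626*((-5/3 - 91688/3 + (1/3)*5329) - 498505) = 92626*((-5/3 - 91688/3 + 5329/3) - 498505) = 92626*(-28788 - 498505) = 92626*(-527293) = -48841041418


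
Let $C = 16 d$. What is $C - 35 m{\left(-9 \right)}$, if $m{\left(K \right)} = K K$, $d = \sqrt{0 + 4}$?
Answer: $-2803$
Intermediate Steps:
$d = 2$ ($d = \sqrt{4} = 2$)
$m{\left(K \right)} = K^{2}$
$C = 32$ ($C = 16 \cdot 2 = 32$)
$C - 35 m{\left(-9 \right)} = 32 - 35 \left(-9\right)^{2} = 32 - 2835 = -2803$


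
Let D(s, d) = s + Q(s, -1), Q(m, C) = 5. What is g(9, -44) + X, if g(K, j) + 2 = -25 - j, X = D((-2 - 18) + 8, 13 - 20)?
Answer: 10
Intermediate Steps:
D(s, d) = 5 + s (D(s, d) = s + 5 = 5 + s)
X = -7 (X = 5 + ((-2 - 18) + 8) = 5 + (-20 + 8) = 5 - 12 = -7)
g(K, j) = -27 - j (g(K, j) = -2 + (-25 - j) = -27 - j)
g(9, -44) + X = (-27 - 1*(-44)) - 7 = (-27 + 44) - 7 = 17 - 7 = 10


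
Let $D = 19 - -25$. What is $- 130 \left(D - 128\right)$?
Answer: $10920$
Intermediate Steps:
$D = 44$ ($D = 19 + 25 = 44$)
$- 130 \left(D - 128\right) = - 130 \left(44 - 128\right) = \left(-130\right) \left(-84\right) = 10920$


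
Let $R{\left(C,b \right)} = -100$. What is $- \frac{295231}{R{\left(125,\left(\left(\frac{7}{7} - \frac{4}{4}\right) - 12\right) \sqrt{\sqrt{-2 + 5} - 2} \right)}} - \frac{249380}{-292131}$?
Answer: $\frac{86271065261}{29213100} \approx 2953.2$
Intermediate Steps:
$- \frac{295231}{R{\left(125,\left(\left(\frac{7}{7} - \frac{4}{4}\right) - 12\right) \sqrt{\sqrt{-2 + 5} - 2} \right)}} - \frac{249380}{-292131} = - \frac{295231}{-100} - \frac{249380}{-292131} = \left(-295231\right) \left(- \frac{1}{100}\right) - - \frac{249380}{292131} = \frac{295231}{100} + \frac{249380}{292131} = \frac{86271065261}{29213100}$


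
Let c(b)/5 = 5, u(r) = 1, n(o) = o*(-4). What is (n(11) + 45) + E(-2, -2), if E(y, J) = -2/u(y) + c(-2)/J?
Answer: -27/2 ≈ -13.500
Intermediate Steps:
n(o) = -4*o
c(b) = 25 (c(b) = 5*5 = 25)
E(y, J) = -2 + 25/J (E(y, J) = -2/1 + 25/J = -2*1 + 25/J = -2 + 25/J)
(n(11) + 45) + E(-2, -2) = (-4*11 + 45) + (-2 + 25/(-2)) = (-44 + 45) + (-2 + 25*(-1/2)) = 1 + (-2 - 25/2) = 1 - 29/2 = -27/2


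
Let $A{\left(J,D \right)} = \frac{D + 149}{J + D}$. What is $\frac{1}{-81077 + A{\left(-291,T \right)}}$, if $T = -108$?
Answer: $- \frac{399}{32349764} \approx -1.2334 \cdot 10^{-5}$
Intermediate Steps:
$A{\left(J,D \right)} = \frac{149 + D}{D + J}$
$\frac{1}{-81077 + A{\left(-291,T \right)}} = \frac{1}{-81077 + \frac{149 - 108}{-108 - 291}} = \frac{1}{-81077 + \frac{1}{-399} \cdot 41} = \frac{1}{-81077 - \frac{41}{399}} = \frac{1}{- \frac{32349764}{399}} = - \frac{399}{32349764}$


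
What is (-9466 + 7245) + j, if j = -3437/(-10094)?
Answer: -3202191/1442 ≈ -2220.7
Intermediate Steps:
j = 491/1442 (j = -3437*(-1/10094) = 491/1442 ≈ 0.34050)
(-9466 + 7245) + j = (-9466 + 7245) + 491/1442 = -2221 + 491/1442 = -3202191/1442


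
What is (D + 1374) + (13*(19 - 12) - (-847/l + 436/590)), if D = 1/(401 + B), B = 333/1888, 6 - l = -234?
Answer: 15742195872769/10725081360 ≈ 1467.8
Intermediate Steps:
l = 240 (l = 6 - 1*(-234) = 6 + 234 = 240)
B = 333/1888 (B = 333*(1/1888) = 333/1888 ≈ 0.17638)
D = 1888/757421 (D = 1/(401 + 333/1888) = 1/(757421/1888) = 1888/757421 ≈ 0.0024927)
(D + 1374) + (13*(19 - 12) - (-847/l + 436/590)) = (1888/757421 + 1374) + (13*(19 - 12) - (-847/240 + 436/590)) = 1040698342/757421 + (13*7 - (-847*1/240 + 436*(1/590))) = 1040698342/757421 + (91 - (-847/240 + 218/295)) = 1040698342/757421 + (91 - 1*(-39509/14160)) = 1040698342/757421 + (91 + 39509/14160) = 1040698342/757421 + 1328069/14160 = 15742195872769/10725081360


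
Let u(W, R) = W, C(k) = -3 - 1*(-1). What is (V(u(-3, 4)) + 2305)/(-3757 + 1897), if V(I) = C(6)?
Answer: -2303/1860 ≈ -1.2382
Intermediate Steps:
C(k) = -2 (C(k) = -3 + 1 = -2)
V(I) = -2
(V(u(-3, 4)) + 2305)/(-3757 + 1897) = (-2 + 2305)/(-3757 + 1897) = 2303/(-1860) = 2303*(-1/1860) = -2303/1860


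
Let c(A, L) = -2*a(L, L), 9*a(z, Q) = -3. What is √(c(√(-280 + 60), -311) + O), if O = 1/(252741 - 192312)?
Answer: √270500347/20143 ≈ 0.81651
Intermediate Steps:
a(z, Q) = -⅓ (a(z, Q) = (⅑)*(-3) = -⅓)
O = 1/60429 ≈ 1.6548e-5
c(A, L) = ⅔ (c(A, L) = -2*(-⅓) = ⅔)
√(c(√(-280 + 60), -311) + O) = √(⅔ + 1/60429) = √(13429/20143) = √270500347/20143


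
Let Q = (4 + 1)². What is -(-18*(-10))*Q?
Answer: -4500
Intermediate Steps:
Q = 25 (Q = 5² = 25)
-(-18*(-10))*Q = -(-18*(-10))*25 = -180*25 = -1*4500 = -4500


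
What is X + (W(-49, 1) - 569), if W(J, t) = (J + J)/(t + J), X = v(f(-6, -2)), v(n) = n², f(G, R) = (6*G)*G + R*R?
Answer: 1147993/24 ≈ 47833.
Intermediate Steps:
f(G, R) = R² + 6*G² (f(G, R) = 6*G² + R² = R² + 6*G²)
X = 48400 (X = ((-2)² + 6*(-6)²)² = (4 + 6*36)² = (4 + 216)² = 220² = 48400)
W(J, t) = 2*J/(J + t) (W(J, t) = (2*J)/(J + t) = 2*J/(J + t))
X + (W(-49, 1) - 569) = 48400 + (2*(-49)/(-49 + 1) - 569) = 48400 + (2*(-49)/(-48) - 569) = 48400 + (2*(-49)*(-1/48) - 569) = 48400 + (49/24 - 569) = 48400 - 13607/24 = 1147993/24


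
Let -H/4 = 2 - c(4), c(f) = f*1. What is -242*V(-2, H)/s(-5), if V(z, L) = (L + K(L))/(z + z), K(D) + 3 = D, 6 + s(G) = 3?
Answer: -1573/6 ≈ -262.17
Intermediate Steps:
s(G) = -3 (s(G) = -6 + 3 = -3)
K(D) = -3 + D
c(f) = f
H = 8 (H = -4*(2 - 1*4) = -4*(2 - 4) = -4*(-2) = 8)
V(z, L) = (-3 + 2*L)/(2*z) (V(z, L) = (L + (-3 + L))/(z + z) = (-3 + 2*L)/((2*z)) = (-3 + 2*L)*(1/(2*z)) = (-3 + 2*L)/(2*z))
-242*V(-2, H)/s(-5) = -242*(-3/2 + 8)/(-2)/(-3) = -242*(-½*13/2)*(-1)/3 = -(-1573)*(-1)/(2*3) = -242*13/12 = -1573/6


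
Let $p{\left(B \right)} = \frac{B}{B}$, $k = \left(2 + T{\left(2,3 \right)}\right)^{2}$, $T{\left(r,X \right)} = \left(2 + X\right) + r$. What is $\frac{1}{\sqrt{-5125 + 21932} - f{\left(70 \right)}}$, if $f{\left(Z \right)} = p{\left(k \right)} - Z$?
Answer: $- \frac{69}{12046} + \frac{49 \sqrt{7}}{12046} \approx 0.0050342$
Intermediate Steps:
$T{\left(r,X \right)} = 2 + X + r$
$k = 81$ ($k = \left(2 + \left(2 + 3 + 2\right)\right)^{2} = \left(2 + 7\right)^{2} = 9^{2} = 81$)
$p{\left(B \right)} = 1$
$f{\left(Z \right)} = 1 - Z$
$\frac{1}{\sqrt{-5125 + 21932} - f{\left(70 \right)}} = \frac{1}{\sqrt{-5125 + 21932} - \left(1 - 70\right)} = \frac{1}{\sqrt{16807} - \left(1 - 70\right)} = \frac{1}{49 \sqrt{7} - -69} = \frac{1}{49 \sqrt{7} + 69} = \frac{1}{69 + 49 \sqrt{7}}$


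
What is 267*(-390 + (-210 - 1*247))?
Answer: -226149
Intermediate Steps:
267*(-390 + (-210 - 1*247)) = 267*(-390 + (-210 - 247)) = 267*(-390 - 457) = 267*(-847) = -226149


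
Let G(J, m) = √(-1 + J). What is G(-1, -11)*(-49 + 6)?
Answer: -43*I*√2 ≈ -60.811*I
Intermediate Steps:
G(-1, -11)*(-49 + 6) = √(-1 - 1)*(-49 + 6) = √(-2)*(-43) = (I*√2)*(-43) = -43*I*√2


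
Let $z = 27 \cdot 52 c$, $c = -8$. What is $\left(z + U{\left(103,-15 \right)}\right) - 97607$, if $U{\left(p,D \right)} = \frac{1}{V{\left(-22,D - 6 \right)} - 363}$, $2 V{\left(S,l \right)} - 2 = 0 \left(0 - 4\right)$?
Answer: $- \frac{39399719}{362} \approx -1.0884 \cdot 10^{5}$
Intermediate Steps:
$z = -11232$ ($z = 27 \cdot 52 \left(-8\right) = 1404 \left(-8\right) = -11232$)
$V{\left(S,l \right)} = 1$ ($V{\left(S,l \right)} = 1 + \frac{0 \left(0 - 4\right)}{2} = 1 + \frac{0 \left(-4\right)}{2} = 1 + \frac{1}{2} \cdot 0 = 1 + 0 = 1$)
$U{\left(p,D \right)} = - \frac{1}{362}$ ($U{\left(p,D \right)} = \frac{1}{1 - 363} = \frac{1}{-362} = - \frac{1}{362}$)
$\left(z + U{\left(103,-15 \right)}\right) - 97607 = \left(-11232 - \frac{1}{362}\right) - 97607 = - \frac{4065985}{362} - 97607 = - \frac{39399719}{362}$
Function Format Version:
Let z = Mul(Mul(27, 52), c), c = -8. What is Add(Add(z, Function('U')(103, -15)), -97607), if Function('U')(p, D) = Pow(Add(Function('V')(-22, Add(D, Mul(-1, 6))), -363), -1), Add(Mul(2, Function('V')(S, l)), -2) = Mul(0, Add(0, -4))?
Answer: Rational(-39399719, 362) ≈ -1.0884e+5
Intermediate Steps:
z = -11232 (z = Mul(Mul(27, 52), -8) = Mul(1404, -8) = -11232)
Function('V')(S, l) = 1 (Function('V')(S, l) = Add(1, Mul(Rational(1, 2), Mul(0, Add(0, -4)))) = Add(1, Mul(Rational(1, 2), Mul(0, -4))) = Add(1, Mul(Rational(1, 2), 0)) = Add(1, 0) = 1)
Function('U')(p, D) = Rational(-1, 362) (Function('U')(p, D) = Pow(Add(1, -363), -1) = Pow(-362, -1) = Rational(-1, 362))
Add(Add(z, Function('U')(103, -15)), -97607) = Add(Add(-11232, Rational(-1, 362)), -97607) = Add(Rational(-4065985, 362), -97607) = Rational(-39399719, 362)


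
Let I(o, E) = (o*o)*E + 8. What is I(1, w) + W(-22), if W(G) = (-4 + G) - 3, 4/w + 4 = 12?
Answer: -41/2 ≈ -20.500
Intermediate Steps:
w = ½ (w = 4/(-4 + 12) = 4/8 = 4*(⅛) = ½ ≈ 0.50000)
W(G) = -7 + G
I(o, E) = 8 + E*o² (I(o, E) = o²*E + 8 = E*o² + 8 = 8 + E*o²)
I(1, w) + W(-22) = (8 + (½)*1²) + (-7 - 22) = (8 + (½)*1) - 29 = (8 + ½) - 29 = 17/2 - 29 = -41/2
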